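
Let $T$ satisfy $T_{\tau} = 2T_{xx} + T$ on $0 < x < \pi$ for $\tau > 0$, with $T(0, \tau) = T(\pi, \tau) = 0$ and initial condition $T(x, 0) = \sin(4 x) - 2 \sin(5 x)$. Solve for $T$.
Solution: Substitute $T = e^{\tau}u$.
Then $T_{\tau} = e^{\tau}(u_{\tau} + u)$, $T_{xx} = e^{\tau}u_{xx}$; substituting and dividing by $e^{\tau}$, the lower-order terms cancel: $u_{\tau} = 2u_{xx}$ (standard heat equation).
Data for $u$: $u(x,0) = T(x,0) = \sin(4 x) - 2 \sin(5 x)$. The boundary conditions carry over: $u(0,\tau) = u(\pi,\tau) = 0$.
Separating variables: $u = \sum c_n e^{-2n^2\tau} \sin(nx)$. From $u(x,0) = \sin(4 x) - 2 \sin(5 x)$: $c_4=1, c_5=-2$.
So $u(x,\tau) = e^{-32 \tau} \sin(4 x) - 2 e^{-50 \tau} \sin(5 x)$, and $T(x,\tau) = e^{\tau}u(x,\tau)$.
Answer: $T(x, \tau) = e^{-31 \tau} \sin(4 x) - 2 e^{-49 \tau} \sin(5 x)$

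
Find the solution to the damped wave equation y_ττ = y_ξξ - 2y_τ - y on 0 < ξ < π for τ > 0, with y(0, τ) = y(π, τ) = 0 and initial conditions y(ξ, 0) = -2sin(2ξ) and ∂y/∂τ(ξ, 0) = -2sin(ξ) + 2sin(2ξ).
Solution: Substitute y = exp(-τ)u.
Then y_τ = exp(-τ)(u_τ - u), y_ττ = exp(-τ)(u_ττ - 2u_τ + u), y_ξξ = exp(-τ)u_ξξ; substituting and dividing by exp(-τ), the lower-order terms cancel: u_ττ = u_ξξ (standard wave equation).
Data for u: u(ξ,0) = y(ξ,0) = -2sin(2ξ); u_τ(ξ,0) = y_τ(ξ,0) + y(ξ,0) = -2sin(ξ). The boundary conditions carry over: u(0,τ) = u(π,τ) = 0.
Separating variables: u = Σ [A_n cos(ω_n τ) + B_n sin(ω_n τ)] sin(nξ), ω_n = n. From ICs (B_n = velocity coefficient / ω_n): A_2=-2, B_1=-2.
So u(ξ,τ) = -2sin(ξ)sin(τ) - 2sin(2ξ)cos(2τ), and y(ξ,τ) = exp(-τ)u(ξ,τ).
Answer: y(ξ, τ) = -2exp(-τ)sin(ξ)sin(τ) - 2exp(-τ)sin(2ξ)cos(2τ)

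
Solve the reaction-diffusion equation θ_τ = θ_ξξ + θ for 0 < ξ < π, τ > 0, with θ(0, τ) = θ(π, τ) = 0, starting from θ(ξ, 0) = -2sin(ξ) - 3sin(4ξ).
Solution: Substitute θ = exp(τ)u.
Then θ_τ = exp(τ)(u_τ + u), θ_ξξ = exp(τ)u_ξξ; substituting and dividing by exp(τ), the lower-order terms cancel: u_τ = u_ξξ (standard heat equation).
Data for u: u(ξ,0) = θ(ξ,0) = -2sin(ξ) - 3sin(4ξ). The boundary conditions carry over: u(0,τ) = u(π,τ) = 0.
Separating variables: u = Σ c_n exp(-n²τ) sin(nξ). From u(ξ,0) = -2sin(ξ) - 3sin(4ξ): c_1=-2, c_4=-3.
So u(ξ,τ) = -2exp(-τ)sin(ξ) - 3exp(-16τ)sin(4ξ), and θ(ξ,τ) = exp(τ)u(ξ,τ).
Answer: θ(ξ, τ) = -2sin(ξ) - 3exp(-15τ)sin(4ξ)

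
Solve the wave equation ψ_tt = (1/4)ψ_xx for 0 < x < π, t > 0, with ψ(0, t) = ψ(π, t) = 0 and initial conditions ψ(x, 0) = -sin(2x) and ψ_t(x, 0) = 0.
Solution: Separating variables: ψ = Σ [A_n cos(ω_n t) + B_n sin(ω_n t)] sin(nx), ω_n = n/2. From ICs: A_2=-1.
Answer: ψ(x, t) = -sin(2x)cos(t)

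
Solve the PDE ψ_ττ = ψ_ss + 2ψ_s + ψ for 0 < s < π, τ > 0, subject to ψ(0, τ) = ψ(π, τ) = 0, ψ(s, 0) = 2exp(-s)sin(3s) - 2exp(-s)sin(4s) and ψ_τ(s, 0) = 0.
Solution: Substitute ψ = exp(-s)u, i.e. u = exp(s)ψ.
By the product rule, ψ_s = exp(-s)(u_s - u), ψ_ss = exp(-s)(u_ss - 2u_s + u), ψ_ττ = exp(-s)u_ττ.
Substituting into the PDE and dividing by exp(-s): u_ττ = (u_ss - 2u_s + u) + 2(u_s - u) + u.
The lower-order terms cancel, leaving the standard wave equation u_ττ = u_ss.
Initial data for u: u(s,0) = exp(s)ψ(s,0) = 2sin(3s) - 2sin(4s); u_τ(s,0) = exp(s)ψ_τ(s,0) = 0. The boundary conditions carry over: u(0,τ) = u(π,τ) = 0.
Solve for u:
  Using separation of variables u = X(s)T(τ):
  Eigenfunctions: sin(ns), n = 1, 2, 3, ...
  General solution: u(s, τ) = Σ [A_n cos(n τ) + B_n sin(n τ)] sin(ns)
  From u(s,0) = 2sin(3s) - 2sin(4s): A_3=2, A_4=-2. From u_τ(s,0) = 0: all B_n = 0.
Hence u(s,τ) = 2sin(3s)cos(3τ) - 2sin(4s)cos(4τ).
Transform back: ψ(s,τ) = exp(-s)u(s,τ).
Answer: ψ(s, τ) = 2exp(-s)sin(3s)cos(3τ) - 2exp(-s)sin(4s)cos(4τ)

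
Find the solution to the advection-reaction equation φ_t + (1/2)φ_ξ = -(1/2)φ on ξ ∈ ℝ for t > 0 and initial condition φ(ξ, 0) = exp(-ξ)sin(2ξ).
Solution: Substitute φ = exp(-ξ)u.
Then φ_ξ = exp(-ξ)(u_ξ - u), φ_t = exp(-ξ)u_t; substituting and dividing by exp(-ξ), the lower-order terms cancel: u_t + (1/2)u_ξ = 0 (standard advection equation).
Data for u: u(ξ,0) = exp(ξ)φ(ξ,0) = sin(2ξ).
By characteristics (dξ/dt = 1/2), u(ξ,t) = f(ξ - (1/2)t) with f = u(·, 0).
So u(ξ,t) = -sin(t - 2ξ), and φ(ξ,t) = exp(-ξ)u(ξ,t).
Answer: φ(ξ, t) = -exp(-ξ)sin(t - 2ξ)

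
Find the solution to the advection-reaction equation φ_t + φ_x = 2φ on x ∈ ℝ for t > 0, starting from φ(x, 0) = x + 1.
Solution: Substitute φ = exp(2t)u, i.e. u = exp(-2t)φ.
By the product rule, φ_t = exp(2t)(u_t + 2u), φ_x = exp(2t)u_x.
Substituting into the PDE and dividing by exp(2t): u_t + 2u + u_x = 2u.
The lower-order terms cancel, leaving the standard advection equation u_t + u_x = 0.
Initial data for u: u(x,0) = φ(x,0) = x + 1.
Solve for u:
  By method of characteristics (waves move right with speed 1):
  Along characteristics x - t = const, u is constant, so u(x,t) = f(x - t) with f = u(·, 0).
Hence u(x,t) = -t + x + 1.
Transform back: φ(x,t) = exp(2t)u(x,t).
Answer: φ(x, t) = -texp(2t) + xexp(2t) + exp(2t)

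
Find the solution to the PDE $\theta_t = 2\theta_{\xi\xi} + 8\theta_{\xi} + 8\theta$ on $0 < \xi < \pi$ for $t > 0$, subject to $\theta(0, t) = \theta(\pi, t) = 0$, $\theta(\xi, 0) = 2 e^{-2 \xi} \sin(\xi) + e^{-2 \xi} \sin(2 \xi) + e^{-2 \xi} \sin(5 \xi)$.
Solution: Substitute $\theta = e^{-2\xi}u$, i.e. $u = e^{2\xi}\theta$.
By the product rule, $\theta_{\xi} = e^{-2\xi}(u_{\xi} - 2u)$, $\theta_{\xi\xi} = e^{-2\xi}(u_{\xi\xi} - 4u_{\xi} + 4u)$, $\theta_t = e^{-2\xi}u_t$.
Substituting into the PDE and dividing by $e^{-2\xi}$: $u_t = 2(u_{\xi\xi} - 4u_{\xi} + 4u) + 8(u_{\xi} - 2u) + 8u$.
The lower-order terms cancel, leaving the standard heat equation $u_t = 2u_{\xi\xi}$.
Initial data for $u$: $u(\xi,0) = e^{2\xi}\theta(\xi,0) = 2 \sin(\xi) + \sin(2 \xi) + \sin(5 \xi)$. The boundary conditions carry over: $u(0,t) = u(\pi,t) = 0$.
Solve for $u$:
  Using separation of variables $u = X(\xi)G(t)$:
  Eigenfunctions: $\sin(n\xi)$, $n = 1, 2, 3, \ldots$
  General solution: $u(\xi, t) = \sum c_n \sin(n\xi) e^{-2n^2 t}$
  Matching $u(\xi,0) = 2 \sin(\xi) + \sin(2 \xi) + \sin(5 \xi)$ term by term: $c_1=2, c_2=1, c_5=1$.
Hence $u(\xi,t) = 2 e^{-2 t} \sin(\xi) + e^{-8 t} \sin(2 \xi) + e^{-50 t} \sin(5 \xi)$.
Transform back: $\theta(\xi,t) = e^{-2\xi}u(\xi,t)$.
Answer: $\theta(\xi, t) = 2 e^{-2 \xi} e^{-2 t} \sin(\xi) + e^{-2 \xi} e^{-8 t} \sin(2 \xi) + e^{-2 \xi} e^{-50 t} \sin(5 \xi)$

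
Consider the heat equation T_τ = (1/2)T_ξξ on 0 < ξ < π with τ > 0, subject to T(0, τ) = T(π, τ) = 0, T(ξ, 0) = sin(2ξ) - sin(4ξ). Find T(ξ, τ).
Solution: Separating variables: T = Σ c_n exp(-n²τ/2) sin(nξ). From T(ξ,0) = sin(2ξ) - sin(4ξ): c_2=1, c_4=-1.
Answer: T(ξ, τ) = exp(-2τ)sin(2ξ) - exp(-8τ)sin(4ξ)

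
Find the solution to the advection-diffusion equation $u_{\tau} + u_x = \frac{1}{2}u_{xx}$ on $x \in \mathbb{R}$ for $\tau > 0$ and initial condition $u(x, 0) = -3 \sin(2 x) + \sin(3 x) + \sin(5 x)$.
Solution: Moving frame: $\eta = x - \tau$, $\sigma = \tau$, $u = w(\eta,\sigma)$, so $u_{\tau} = w_{\sigma} - w_{\eta}$ and $u_{xx} = w_{\eta\eta}$.
Hence $u_{\tau} + u_x = w_{\sigma}$ and the PDE becomes the heat equation $w_{\sigma} = \frac{1}{2}w_{\eta\eta}$ on $\eta \in \mathbb{R}$.
Initial data: $w(\eta,0) = u(\eta,0) = -3 \sin(2 \eta) + \sin(3 \eta) + \sin(5 \eta)$. Each mode $\sin(n\eta)$ decays as $e^{-n^2\sigma/2}$ on $\mathbb{R}$, so $w(\eta,\sigma) = \sum c_n e^{-n^2\sigma/2} \sin(n\eta)$ with $c_2=-3, c_3=1, c_5=1$: $w(\eta,\sigma) = -3 e^{-2 \sigma} \sin(2 \eta) + e^{-9 \sigma/2} \sin(3 \eta) + e^{-25 \sigma/2} \sin(5 \eta)$.
Substituting back: $u(x,\tau) = w(x - \tau, \tau)$.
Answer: $u(x, \tau) = 3 e^{-2 \tau} \sin(2 \tau - 2 x) -  e^{-9 \tau/2} \sin(3 \tau - 3 x) -  e^{-25 \tau/2} \sin(5 \tau - 5 x)$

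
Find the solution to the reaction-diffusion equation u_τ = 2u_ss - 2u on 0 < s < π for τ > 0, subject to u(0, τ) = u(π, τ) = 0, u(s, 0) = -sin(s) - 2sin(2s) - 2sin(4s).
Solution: Substitute u = exp(-2τ)w, i.e. w = exp(2τ)u.
By the product rule, u_τ = exp(-2τ)(w_τ - 2w), u_ss = exp(-2τ)w_ss.
Substituting into the PDE and dividing by exp(-2τ): w_τ - 2w = 2w_ss - 2w.
The lower-order terms cancel, leaving the standard heat equation w_τ = 2w_ss.
Initial data for w: w(s,0) = u(s,0) = -sin(s) - 2sin(2s) - 2sin(4s). The boundary conditions carry over: w(0,τ) = w(π,τ) = 0.
Solve for w:
  Using separation of variables w = X(s)T(τ):
  Eigenfunctions: sin(ns), n = 1, 2, 3, ...
  General solution: w(s, τ) = Σ c_n sin(ns) exp(-2n² τ)
  Matching w(s,0) = -sin(s) - 2sin(2s) - 2sin(4s) term by term: c_1=-1, c_2=-2, c_4=-2.
Hence w(s,τ) = -exp(-2τ)sin(s) - 2exp(-8τ)sin(2s) - 2exp(-32τ)sin(4s).
Transform back: u(s,τ) = exp(-2τ)w(s,τ).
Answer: u(s, τ) = -exp(-4τ)sin(s) - 2exp(-10τ)sin(2s) - 2exp(-34τ)sin(4s)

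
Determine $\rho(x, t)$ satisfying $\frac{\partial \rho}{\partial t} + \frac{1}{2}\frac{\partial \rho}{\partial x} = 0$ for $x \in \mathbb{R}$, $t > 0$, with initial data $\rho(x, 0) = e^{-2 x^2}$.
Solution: By characteristics ($dx/dt = 1/2$), $\rho(x,t) = f(x - \frac{1}{2}t)$ with $f = \rho( \cdot , 0)$.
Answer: $\rho(x, t) = e^{-2 (-t/2 + x)^2}$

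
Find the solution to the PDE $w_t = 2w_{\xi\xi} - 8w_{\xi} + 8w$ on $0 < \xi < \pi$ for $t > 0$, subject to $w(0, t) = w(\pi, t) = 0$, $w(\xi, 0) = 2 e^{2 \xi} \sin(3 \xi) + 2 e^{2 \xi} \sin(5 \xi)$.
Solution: Substitute $w = e^{2\xi}u$, i.e. $u = e^{-2\xi}w$.
By the product rule, $w_{\xi} = e^{2\xi}(u_{\xi} + 2u)$, $w_{\xi\xi} = e^{2\xi}(u_{\xi\xi} + 4u_{\xi} + 4u)$, $w_t = e^{2\xi}u_t$.
Substituting into the PDE and dividing by $e^{2\xi}$: $u_t = 2(u_{\xi\xi} + 4u_{\xi} + 4u) - 8(u_{\xi} + 2u) + 8u$.
The lower-order terms cancel, leaving the standard heat equation $u_t = 2u_{\xi\xi}$.
Initial data for $u$: $u(\xi,0) = e^{-2\xi}w(\xi,0) = 2 \sin(3 \xi) + 2 \sin(5 \xi)$. The boundary conditions carry over: $u(0,t) = u(\pi,t) = 0$.
Solve for $u$:
  Using separation of variables $u = X(\xi)T(t)$:
  Eigenfunctions: $\sin(n\xi)$, $n = 1, 2, 3, \ldots$
  General solution: $u(\xi, t) = \sum c_n \sin(n\xi) e^{-2n^2 t}$
  Matching $u(\xi,0) = 2 \sin(3 \xi) + 2 \sin(5 \xi)$ term by term: $c_3=2, c_5=2$.
Hence $u(\xi,t) = 2 e^{-18 t} \sin(3 \xi) + 2 e^{-50 t} \sin(5 \xi)$.
Transform back: $w(\xi,t) = e^{2\xi}u(\xi,t)$.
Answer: $w(\xi, t) = 2 e^{2 \xi} e^{-18 t} \sin(3 \xi) + 2 e^{2 \xi} e^{-50 t} \sin(5 \xi)$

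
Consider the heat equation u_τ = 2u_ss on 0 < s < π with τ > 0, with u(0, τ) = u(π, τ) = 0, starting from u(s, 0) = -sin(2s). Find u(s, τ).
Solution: Using separation of variables u = X(s)T(τ):
Eigenfunctions: sin(ns), n = 1, 2, 3, ...
General solution: u(s, τ) = Σ c_n sin(ns) exp(-2n² τ)
Matching u(s,0) = -sin(2s) term by term: c_2=-1.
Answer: u(s, τ) = -exp(-8τ)sin(2s)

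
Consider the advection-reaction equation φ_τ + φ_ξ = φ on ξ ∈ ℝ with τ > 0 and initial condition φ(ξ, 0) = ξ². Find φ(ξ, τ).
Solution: Substitute φ = exp(τ)u, i.e. u = exp(-τ)φ.
By the product rule, φ_τ = exp(τ)(u_τ + u), φ_ξ = exp(τ)u_ξ.
Substituting into the PDE and dividing by exp(τ): u_τ + u + u_ξ = u.
The lower-order terms cancel, leaving the standard advection equation u_τ + u_ξ = 0.
Initial data for u: u(ξ,0) = φ(ξ,0) = ξ².
Solve for u:
  By method of characteristics (waves move right with speed 1):
  Along characteristics ξ - τ = const, u is constant, so u(ξ,τ) = f(ξ - τ) with f = u(·, 0).
Hence u(ξ,τ) = ξ² - 2ξτ + τ².
Transform back: φ(ξ,τ) = exp(τ)u(ξ,τ).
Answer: φ(ξ, τ) = ξ²exp(τ) - 2ξτexp(τ) + τ²exp(τ)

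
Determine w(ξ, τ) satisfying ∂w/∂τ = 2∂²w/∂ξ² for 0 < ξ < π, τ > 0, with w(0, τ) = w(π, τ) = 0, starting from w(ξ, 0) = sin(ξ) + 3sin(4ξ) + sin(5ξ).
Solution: Using separation of variables w = X(ξ)T(τ):
Eigenfunctions: sin(nξ), n = 1, 2, 3, ...
General solution: w(ξ, τ) = Σ c_n sin(nξ) exp(-2n² τ)
Matching w(ξ,0) = sin(ξ) + 3sin(4ξ) + sin(5ξ) term by term: c_1=1, c_4=3, c_5=1.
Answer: w(ξ, τ) = exp(-2τ)sin(ξ) + 3exp(-32τ)sin(4ξ) + exp(-50τ)sin(5ξ)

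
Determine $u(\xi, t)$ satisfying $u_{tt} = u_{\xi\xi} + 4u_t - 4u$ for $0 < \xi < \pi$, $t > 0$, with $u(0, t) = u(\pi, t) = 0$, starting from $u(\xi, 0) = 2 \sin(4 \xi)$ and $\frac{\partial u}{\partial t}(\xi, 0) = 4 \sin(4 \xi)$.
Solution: Substitute $u = e^{2t}w$.
Then $u_t = e^{2t}(w_t + 2w)$, $u_{tt} = e^{2t}(w_{tt} + 4w_t + 4w)$, $u_{\xi\xi} = e^{2t}w_{\xi\xi}$; substituting and dividing by $e^{2t}$, the lower-order terms cancel: $w_{tt} = w_{\xi\xi}$ (standard wave equation).
Data for $w$: $w(\xi,0) = u(\xi,0) = 2 \sin(4 \xi)$; $w_t(\xi,0) = u_t(\xi,0) - 2u(\xi,0) = 0$. The boundary conditions carry over: $w(0,t) = w(\pi,t) = 0$.
Separating variables: $w = \sum [A_n \cos(\omega_n t) + B_n \sin(\omega_n t)] \sin(n\xi)$, $\omega_n = n$. From ICs: $A_4=2$.
So $w(\xi,t) = 2 \sin(4 \xi) \cos(4 t)$, and $u(\xi,t) = e^{2t}w(\xi,t)$.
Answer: $u(\xi, t) = 2 e^{2 t} \sin(4 \xi) \cos(4 t)$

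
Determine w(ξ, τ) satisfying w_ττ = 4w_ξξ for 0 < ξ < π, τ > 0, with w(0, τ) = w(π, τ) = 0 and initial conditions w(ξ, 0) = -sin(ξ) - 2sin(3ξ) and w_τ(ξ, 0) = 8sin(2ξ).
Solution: Separating variables: w = Σ [A_n cos(ω_n τ) + B_n sin(ω_n τ)] sin(nξ), ω_n = 2n. From ICs (B_n = velocity coefficient / ω_n): A_1=-1, A_3=-2, B_2=2.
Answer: w(ξ, τ) = -sin(ξ)cos(2τ) + 2sin(2ξ)sin(4τ) - 2sin(3ξ)cos(6τ)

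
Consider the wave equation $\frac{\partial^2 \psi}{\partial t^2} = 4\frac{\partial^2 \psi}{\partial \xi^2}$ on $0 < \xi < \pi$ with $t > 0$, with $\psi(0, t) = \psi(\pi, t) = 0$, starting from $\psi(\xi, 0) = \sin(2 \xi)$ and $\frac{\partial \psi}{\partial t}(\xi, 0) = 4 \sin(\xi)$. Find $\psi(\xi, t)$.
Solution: Using separation of variables $\psi = X(\xi)T(t)$:
Eigenfunctions: $\sin(n\xi)$, $n = 1, 2, 3, \ldots$
General solution: $\psi(\xi, t) = \sum [A_n \cos(2n t) + B_n \sin(2n t)] \sin(n\xi)$
From $\psi(\xi,0) = \sin(2 \xi)$: $A_2=1$. From $\psi_t(\xi,0) = 4 \sin(\xi)$, using $\psi_t(\xi,0) = \sum \omega_n B_n \sin(n\xi)$ with $\omega_n = 2n$: $B_1 = 4/2 = 2$.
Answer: $\psi(\xi, t) = 2 \sin(\xi) \sin(2 t) + \sin(2 \xi) \cos(4 t)$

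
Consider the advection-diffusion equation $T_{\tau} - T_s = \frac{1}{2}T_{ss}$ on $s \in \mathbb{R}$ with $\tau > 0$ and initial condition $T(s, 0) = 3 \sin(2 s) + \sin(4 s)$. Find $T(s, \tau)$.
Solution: Moving frame: $\eta = s + \tau$, $\sigma = \tau$, $T = u(\eta,\sigma)$, so $T_{\tau} = u_{\sigma} + u_{\eta}$ and $T_{ss} = u_{\eta\eta}$.
Hence $T_{\tau} - T_s = u_{\sigma}$ and the PDE becomes the heat equation $u_{\sigma} = \frac{1}{2}u_{\eta\eta}$ on $\eta \in \mathbb{R}$.
Initial data: $u(\eta,0) = T(\eta,0) = 3 \sin(2 \eta) + \sin(4 \eta)$. Each mode $\sin(n\eta)$ decays as $e^{-n^2\sigma/2}$ on $\mathbb{R}$, so $u(\eta,\sigma) = \sum c_n e^{-n^2\sigma/2} \sin(n\eta)$ with $c_2=3, c_4=1$: $u(\eta,\sigma) = 3 e^{-2 \sigma} \sin(2 \eta) + e^{-8 \sigma} \sin(4 \eta)$.
Substituting back: $T(s,\tau) = u(s + \tau, \tau)$.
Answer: $T(s, \tau) = 3 e^{-2 \tau} \sin(2 \tau + 2 s) + e^{-8 \tau} \sin(4 \tau + 4 s)$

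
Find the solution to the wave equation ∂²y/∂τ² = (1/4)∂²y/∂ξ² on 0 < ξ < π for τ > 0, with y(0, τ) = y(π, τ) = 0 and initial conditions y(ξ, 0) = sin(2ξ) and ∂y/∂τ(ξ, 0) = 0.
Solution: Separating variables: y = Σ [A_n cos(ω_n τ) + B_n sin(ω_n τ)] sin(nξ), ω_n = n/2. From ICs: A_2=1.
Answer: y(ξ, τ) = sin(2ξ)cos(τ)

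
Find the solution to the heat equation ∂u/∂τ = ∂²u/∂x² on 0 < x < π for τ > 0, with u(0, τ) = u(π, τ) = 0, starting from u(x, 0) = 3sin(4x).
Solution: Separating variables: u = Σ c_n exp(-n²τ) sin(nx). From u(x,0) = 3sin(4x): c_4=3.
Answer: u(x, τ) = 3exp(-16τ)sin(4x)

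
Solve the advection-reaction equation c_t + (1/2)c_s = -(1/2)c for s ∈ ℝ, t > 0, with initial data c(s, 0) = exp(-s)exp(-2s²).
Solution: Substitute c = exp(-s)u.
Then c_s = exp(-s)(u_s - u), c_t = exp(-s)u_t; substituting and dividing by exp(-s), the lower-order terms cancel: u_t + (1/2)u_s = 0 (standard advection equation).
Data for u: u(s,0) = exp(s)c(s,0) = exp(-2s²).
By characteristics (ds/dt = 1/2), u(s,t) = f(s - (1/2)t) with f = u(·, 0).
So u(s,t) = exp(-2(s - t/2)²), and c(s,t) = exp(-s)u(s,t).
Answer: c(s, t) = exp(-s)exp(-2(s - t/2)²)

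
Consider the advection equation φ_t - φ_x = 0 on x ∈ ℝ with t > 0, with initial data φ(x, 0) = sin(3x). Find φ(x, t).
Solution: By method of characteristics (waves move left with speed 1):
Along characteristics x + t = const, φ is constant, so φ(x,t) = f(x + t) with f = φ(·, 0).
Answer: φ(x, t) = sin(3t + 3x)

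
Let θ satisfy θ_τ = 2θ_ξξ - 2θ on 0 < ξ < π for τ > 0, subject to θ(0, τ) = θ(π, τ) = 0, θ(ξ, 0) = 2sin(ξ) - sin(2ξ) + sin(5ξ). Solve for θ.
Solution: Substitute θ = exp(-2τ)u.
Then θ_τ = exp(-2τ)(u_τ - 2u), θ_ξξ = exp(-2τ)u_ξξ; substituting and dividing by exp(-2τ), the lower-order terms cancel: u_τ = 2u_ξξ (standard heat equation).
Data for u: u(ξ,0) = θ(ξ,0) = 2sin(ξ) - sin(2ξ) + sin(5ξ). The boundary conditions carry over: u(0,τ) = u(π,τ) = 0.
Separating variables: u = Σ c_n exp(-2n²τ) sin(nξ). From u(ξ,0) = 2sin(ξ) - sin(2ξ) + sin(5ξ): c_1=2, c_2=-1, c_5=1.
So u(ξ,τ) = 2exp(-2τ)sin(ξ) - exp(-8τ)sin(2ξ) + exp(-50τ)sin(5ξ), and θ(ξ,τ) = exp(-2τ)u(ξ,τ).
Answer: θ(ξ, τ) = 2exp(-4τ)sin(ξ) - exp(-10τ)sin(2ξ) + exp(-52τ)sin(5ξ)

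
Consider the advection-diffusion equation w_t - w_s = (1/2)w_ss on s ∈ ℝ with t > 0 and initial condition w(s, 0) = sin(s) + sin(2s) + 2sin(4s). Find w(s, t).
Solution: Moving frame: η = s + t, σ = t, w = u(η,σ), so w_t = u_σ + u_η and w_ss = u_ηη.
Hence w_t - w_s = u_σ and the PDE becomes the heat equation u_σ = (1/2)u_ηη on η ∈ ℝ.
Initial data: u(η,0) = w(η,0) = sin(η) + sin(2η) + 2sin(4η). Each mode sin(nη) decays as exp(-n²σ/2) on ℝ, so u(η,σ) = Σ c_n exp(-n²σ/2) sin(nη) with c_1=1, c_2=1, c_4=2: u(η,σ) = exp(-2σ)sin(2η) + 2exp(-8σ)sin(4η) + exp(-σ/2)sin(η).
Substituting back: w(s,t) = u(s + t, t).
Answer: w(s, t) = exp(-2t)sin(2s + 2t) + 2exp(-8t)sin(4s + 4t) + exp(-t/2)sin(s + t)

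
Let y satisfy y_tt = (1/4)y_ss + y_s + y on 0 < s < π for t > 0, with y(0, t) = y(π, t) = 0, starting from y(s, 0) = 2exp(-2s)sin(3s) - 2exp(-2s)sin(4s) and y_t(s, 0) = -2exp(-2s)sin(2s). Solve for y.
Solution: Substitute y = exp(-2s)u, i.e. u = exp(2s)y.
By the product rule, y_s = exp(-2s)(u_s - 2u), y_ss = exp(-2s)(u_ss - 4u_s + 4u), y_tt = exp(-2s)u_tt.
Substituting into the PDE and dividing by exp(-2s): u_tt = (1/4)(u_ss - 4u_s + 4u) + (u_s - 2u) + u.
The lower-order terms cancel, leaving the standard wave equation u_tt = (1/4)u_ss.
Initial data for u: u(s,0) = exp(2s)y(s,0) = 2sin(3s) - 2sin(4s); u_t(s,0) = exp(2s)y_t(s,0) = -2sin(2s). The boundary conditions carry over: u(0,t) = u(π,t) = 0.
Solve for u:
  Using separation of variables u = X(s)T(t):
  Eigenfunctions: sin(ns), n = 1, 2, 3, ...
  General solution: u(s, t) = Σ [A_n cos(n t/2) + B_n sin(n t/2)] sin(ns)
  From u(s,0) = 2sin(3s) - 2sin(4s): A_3=2, A_4=-2. From u_t(s,0) = -2sin(2s), using u_t(s,0) = Σ ω_n B_n sin(ns) with ω_n = n/2: B_2 = (-2)/1 = -2.
Hence u(s,t) = -2sin(2s)sin(t) + 2sin(3s)cos(3t/2) - 2sin(4s)cos(2t).
Transform back: y(s,t) = exp(-2s)u(s,t).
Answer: y(s, t) = -2exp(-2s)sin(2s)sin(t) + 2exp(-2s)sin(3s)cos(3t/2) - 2exp(-2s)sin(4s)cos(2t)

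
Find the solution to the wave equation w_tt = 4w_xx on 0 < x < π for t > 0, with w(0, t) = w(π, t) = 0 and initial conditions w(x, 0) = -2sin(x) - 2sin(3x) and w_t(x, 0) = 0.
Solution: Separating variables: w = Σ [A_n cos(ω_n t) + B_n sin(ω_n t)] sin(nx), ω_n = 2n. From ICs: A_1=-2, A_3=-2.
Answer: w(x, t) = -2sin(x)cos(2t) - 2sin(3x)cos(6t)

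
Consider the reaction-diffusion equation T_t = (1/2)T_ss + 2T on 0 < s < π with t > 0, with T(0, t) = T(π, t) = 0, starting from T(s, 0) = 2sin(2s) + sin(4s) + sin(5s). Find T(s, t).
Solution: Substitute T = exp(2t)u, i.e. u = exp(-2t)T.
By the product rule, T_t = exp(2t)(u_t + 2u), T_ss = exp(2t)u_ss.
Substituting into the PDE and dividing by exp(2t): u_t + 2u = (1/2)u_ss + 2u.
The lower-order terms cancel, leaving the standard heat equation u_t = (1/2)u_ss.
Initial data for u: u(s,0) = T(s,0) = 2sin(2s) + sin(4s) + sin(5s). The boundary conditions carry over: u(0,t) = u(π,t) = 0.
Solve for u:
  Using separation of variables u = X(s)G(t):
  Eigenfunctions: sin(ns), n = 1, 2, 3, ...
  General solution: u(s, t) = Σ c_n sin(ns) exp(-n² t/2)
  Matching u(s,0) = 2sin(2s) + sin(4s) + sin(5s) term by term: c_2=2, c_4=1, c_5=1.
Hence u(s,t) = 2exp(-2t)sin(2s) + exp(-8t)sin(4s) + exp(-25t/2)sin(5s).
Transform back: T(s,t) = exp(2t)u(s,t).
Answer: T(s, t) = 2sin(2s) + exp(-6t)sin(4s) + exp(-21t/2)sin(5s)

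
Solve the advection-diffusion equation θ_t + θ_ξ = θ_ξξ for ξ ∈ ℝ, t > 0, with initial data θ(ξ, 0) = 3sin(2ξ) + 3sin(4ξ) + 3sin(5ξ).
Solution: Moving frame: η = ξ - t, σ = t, θ = u(η,σ), so θ_t = u_σ - u_η and θ_ξξ = u_ηη.
Hence θ_t + θ_ξ = u_σ and the PDE becomes the heat equation u_σ = u_ηη on η ∈ ℝ.
Initial data: u(η,0) = θ(η,0) = 3sin(2η) + 3sin(4η) + 3sin(5η). Each mode sin(nη) decays as exp(-n²σ) on ℝ, so u(η,σ) = Σ c_n exp(-n²σ) sin(nη) with c_2=3, c_4=3, c_5=3: u(η,σ) = 3exp(-4σ)sin(2η) + 3exp(-16σ)sin(4η) + 3exp(-25σ)sin(5η).
Substituting back: θ(ξ,t) = u(ξ - t, t).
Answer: θ(ξ, t) = -3exp(-4t)sin(2t - 2ξ) - 3exp(-16t)sin(4t - 4ξ) - 3exp(-25t)sin(5t - 5ξ)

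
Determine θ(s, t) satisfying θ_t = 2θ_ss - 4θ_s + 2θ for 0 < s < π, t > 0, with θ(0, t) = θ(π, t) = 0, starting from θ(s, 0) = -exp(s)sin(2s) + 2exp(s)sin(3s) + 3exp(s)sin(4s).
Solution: Substitute θ = exp(s)u, i.e. u = exp(-s)θ.
By the product rule, θ_s = exp(s)(u_s + u), θ_ss = exp(s)(u_ss + 2u_s + u), θ_t = exp(s)u_t.
Substituting into the PDE and dividing by exp(s): u_t = 2(u_ss + 2u_s + u) - 4(u_s + u) + 2u.
The lower-order terms cancel, leaving the standard heat equation u_t = 2u_ss.
Initial data for u: u(s,0) = exp(-s)θ(s,0) = -sin(2s) + 2sin(3s) + 3sin(4s). The boundary conditions carry over: u(0,t) = u(π,t) = 0.
Solve for u:
  Using separation of variables u = X(s)G(t):
  Eigenfunctions: sin(ns), n = 1, 2, 3, ...
  General solution: u(s, t) = Σ c_n sin(ns) exp(-2n² t)
  Matching u(s,0) = -sin(2s) + 2sin(3s) + 3sin(4s) term by term: c_2=-1, c_3=2, c_4=3.
Hence u(s,t) = -exp(-8t)sin(2s) + 2exp(-18t)sin(3s) + 3exp(-32t)sin(4s).
Transform back: θ(s,t) = exp(s)u(s,t).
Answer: θ(s, t) = -exp(s)exp(-8t)sin(2s) + 2exp(s)exp(-18t)sin(3s) + 3exp(s)exp(-32t)sin(4s)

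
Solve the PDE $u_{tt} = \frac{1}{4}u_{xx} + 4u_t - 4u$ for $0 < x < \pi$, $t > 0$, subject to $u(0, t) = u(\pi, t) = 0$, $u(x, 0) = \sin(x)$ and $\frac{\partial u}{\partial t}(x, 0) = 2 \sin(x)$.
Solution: Substitute $u = e^{2t}w$.
Then $u_t = e^{2t}(w_t + 2w)$, $u_{tt} = e^{2t}(w_{tt} + 4w_t + 4w)$, $u_{xx} = e^{2t}w_{xx}$; substituting and dividing by $e^{2t}$, the lower-order terms cancel: $w_{tt} = \frac{1}{4}w_{xx}$ (standard wave equation).
Data for $w$: $w(x,0) = u(x,0) = \sin(x)$; $w_t(x,0) = u_t(x,0) - 2u(x,0) = 0$. The boundary conditions carry over: $w(0,t) = w(\pi,t) = 0$.
Separating variables: $w = \sum [A_n \cos(\omega_n t) + B_n \sin(\omega_n t)] \sin(nx)$, $\omega_n = n/2$. From ICs: $A_1=1$.
So $w(x,t) = \sin(x) \cos(t/2)$, and $u(x,t) = e^{2t}w(x,t)$.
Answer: $u(x, t) = e^{2 t} \sin(x) \cos(t/2)$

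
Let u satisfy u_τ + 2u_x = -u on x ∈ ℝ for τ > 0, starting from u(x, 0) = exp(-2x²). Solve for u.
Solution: Substitute u = exp(-τ)w, i.e. w = exp(τ)u.
By the product rule, u_τ = exp(-τ)(w_τ - w), u_x = exp(-τ)w_x.
Substituting into the PDE and dividing by exp(-τ): w_τ - w + 2w_x = -w.
The lower-order terms cancel, leaving the standard advection equation w_τ + 2w_x = 0.
Initial data for w: w(x,0) = u(x,0) = exp(-2x²).
Solve for w:
  By method of characteristics (waves move right with speed 2):
  Along characteristics x - 2τ = const, w is constant, so w(x,τ) = f(x - 2τ) with f = w(·, 0).
Hence w(x,τ) = exp(-2(x - 2τ)²).
Transform back: u(x,τ) = exp(-τ)w(x,τ).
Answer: u(x, τ) = exp(-τ)exp(-2(x - 2τ)²)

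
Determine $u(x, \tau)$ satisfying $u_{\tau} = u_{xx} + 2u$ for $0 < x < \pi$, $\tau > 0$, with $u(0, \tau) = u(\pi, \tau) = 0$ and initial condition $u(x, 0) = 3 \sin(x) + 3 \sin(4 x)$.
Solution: Substitute $u = e^{2\tau}w$, i.e. $w = e^{-2\tau}u$.
By the product rule, $u_{\tau} = e^{2\tau}(w_{\tau} + 2w)$, $u_{xx} = e^{2\tau}w_{xx}$.
Substituting into the PDE and dividing by $e^{2\tau}$: $w_{\tau} + 2w = w_{xx} + 2w$.
The lower-order terms cancel, leaving the standard heat equation $w_{\tau} = w_{xx}$.
Initial data for $w$: $w(x,0) = u(x,0) = 3 \sin(x) + 3 \sin(4 x)$. The boundary conditions carry over: $w(0,\tau) = w(\pi,\tau) = 0$.
Solve for $w$:
  Using separation of variables $w = X(x)T(\tau)$:
  Eigenfunctions: $\sin(nx)$, $n = 1, 2, 3, \ldots$
  General solution: $w(x, \tau) = \sum c_n \sin(nx) e^{-n^2 \tau}$
  Matching $w(x,0) = 3 \sin(x) + 3 \sin(4 x)$ term by term: $c_1=3, c_4=3$.
Hence $w(x,\tau) = 3 e^{-\tau} \sin(x) + 3 e^{-16 \tau} \sin(4 x)$.
Transform back: $u(x,\tau) = e^{2\tau}w(x,\tau)$.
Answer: $u(x, \tau) = 3 e^{\tau} \sin(x) + 3 e^{-14 \tau} \sin(4 x)$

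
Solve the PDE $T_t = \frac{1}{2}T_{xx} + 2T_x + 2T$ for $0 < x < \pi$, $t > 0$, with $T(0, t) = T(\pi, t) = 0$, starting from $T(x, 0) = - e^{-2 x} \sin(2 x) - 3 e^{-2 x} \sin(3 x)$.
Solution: Substitute $T = e^{-2x}u$, i.e. $u = e^{2x}T$.
By the product rule, $T_x = e^{-2x}(u_x - 2u)$, $T_{xx} = e^{-2x}(u_{xx} - 4u_x + 4u)$, $T_t = e^{-2x}u_t$.
Substituting into the PDE and dividing by $e^{-2x}$: $u_t = \frac{1}{2}(u_{xx} - 4u_x + 4u) + 2(u_x - 2u) + 2u$.
The lower-order terms cancel, leaving the standard heat equation $u_t = \frac{1}{2}u_{xx}$.
Initial data for $u$: $u(x,0) = e^{2x}T(x,0) = - \sin(2 x) - 3 \sin(3 x)$. The boundary conditions carry over: $u(0,t) = u(\pi,t) = 0$.
Solve for $u$:
  Using separation of variables $u = X(x)G(t)$:
  Eigenfunctions: $\sin(nx)$, $n = 1, 2, 3, \ldots$
  General solution: $u(x, t) = \sum c_n \sin(nx) e^{-n^2 t/2}$
  Matching $u(x,0) = - \sin(2 x) - 3 \sin(3 x)$ term by term: $c_2=-1, c_3=-3$.
Hence $u(x,t) = - e^{-2 t} \sin(2 x) - 3 e^{-9 t/2} \sin(3 x)$.
Transform back: $T(x,t) = e^{-2x}u(x,t)$.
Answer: $T(x, t) = - e^{-2 t} e^{-2 x} \sin(2 x) - 3 e^{-9 t/2} e^{-2 x} \sin(3 x)$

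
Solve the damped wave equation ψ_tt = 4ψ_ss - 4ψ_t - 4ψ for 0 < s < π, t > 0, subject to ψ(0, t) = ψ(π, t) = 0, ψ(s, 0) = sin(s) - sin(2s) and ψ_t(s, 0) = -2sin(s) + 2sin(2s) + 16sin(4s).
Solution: Substitute ψ = exp(-2t)u.
Then ψ_t = exp(-2t)(u_t - 2u), ψ_tt = exp(-2t)(u_tt - 4u_t + 4u), ψ_ss = exp(-2t)u_ss; substituting and dividing by exp(-2t), the lower-order terms cancel: u_tt = 4u_ss (standard wave equation).
Data for u: u(s,0) = ψ(s,0) = sin(s) - sin(2s); u_t(s,0) = ψ_t(s,0) + 2ψ(s,0) = 16sin(4s). The boundary conditions carry over: u(0,t) = u(π,t) = 0.
Separating variables: u = Σ [A_n cos(ω_n t) + B_n sin(ω_n t)] sin(ns), ω_n = 2n. From ICs (B_n = velocity coefficient / ω_n): A_1=1, A_2=-1, B_4=2.
So u(s,t) = sin(s)cos(2t) - sin(2s)cos(4t) + 2sin(4s)sin(8t), and ψ(s,t) = exp(-2t)u(s,t).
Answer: ψ(s, t) = exp(-2t)sin(s)cos(2t) - exp(-2t)sin(2s)cos(4t) + 2exp(-2t)sin(4s)sin(8t)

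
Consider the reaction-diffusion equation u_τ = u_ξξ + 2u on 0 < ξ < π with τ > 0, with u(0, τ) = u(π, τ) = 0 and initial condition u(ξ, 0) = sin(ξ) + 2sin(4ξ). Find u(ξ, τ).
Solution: Substitute u = exp(2τ)w.
Then u_τ = exp(2τ)(w_τ + 2w), u_ξξ = exp(2τ)w_ξξ; substituting and dividing by exp(2τ), the lower-order terms cancel: w_τ = w_ξξ (standard heat equation).
Data for w: w(ξ,0) = u(ξ,0) = sin(ξ) + 2sin(4ξ). The boundary conditions carry over: w(0,τ) = w(π,τ) = 0.
Separating variables: w = Σ c_n exp(-n²τ) sin(nξ). From w(ξ,0) = sin(ξ) + 2sin(4ξ): c_1=1, c_4=2.
So w(ξ,τ) = exp(-τ)sin(ξ) + 2exp(-16τ)sin(4ξ), and u(ξ,τ) = exp(2τ)w(ξ,τ).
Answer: u(ξ, τ) = exp(τ)sin(ξ) + 2exp(-14τ)sin(4ξ)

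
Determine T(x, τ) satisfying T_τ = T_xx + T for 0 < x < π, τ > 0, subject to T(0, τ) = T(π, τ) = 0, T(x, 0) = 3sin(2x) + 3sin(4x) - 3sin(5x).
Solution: Substitute T = exp(τ)u.
Then T_τ = exp(τ)(u_τ + u), T_xx = exp(τ)u_xx; substituting and dividing by exp(τ), the lower-order terms cancel: u_τ = u_xx (standard heat equation).
Data for u: u(x,0) = T(x,0) = 3sin(2x) + 3sin(4x) - 3sin(5x). The boundary conditions carry over: u(0,τ) = u(π,τ) = 0.
Separating variables: u = Σ c_n exp(-n²τ) sin(nx). From u(x,0) = 3sin(2x) + 3sin(4x) - 3sin(5x): c_2=3, c_4=3, c_5=-3.
So u(x,τ) = 3exp(-4τ)sin(2x) + 3exp(-16τ)sin(4x) - 3exp(-25τ)sin(5x), and T(x,τ) = exp(τ)u(x,τ).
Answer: T(x, τ) = 3exp(-3τ)sin(2x) + 3exp(-15τ)sin(4x) - 3exp(-24τ)sin(5x)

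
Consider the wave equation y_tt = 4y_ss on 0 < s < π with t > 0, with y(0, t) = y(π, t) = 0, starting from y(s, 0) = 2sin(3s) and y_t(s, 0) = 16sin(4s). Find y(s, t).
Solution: Using separation of variables y = X(s)T(t):
Eigenfunctions: sin(ns), n = 1, 2, 3, ...
General solution: y(s, t) = Σ [A_n cos(2n t) + B_n sin(2n t)] sin(ns)
From y(s,0) = 2sin(3s): A_3=2. From y_t(s,0) = 16sin(4s), using y_t(s,0) = Σ ω_n B_n sin(ns) with ω_n = 2n: B_4 = 16/8 = 2.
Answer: y(s, t) = 2sin(3s)cos(6t) + 2sin(4s)sin(8t)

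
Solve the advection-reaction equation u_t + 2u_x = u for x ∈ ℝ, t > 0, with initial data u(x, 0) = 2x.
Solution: Substitute u = exp(t)w.
Then u_t = exp(t)(w_t + w), u_x = exp(t)w_x; substituting and dividing by exp(t), the lower-order terms cancel: w_t + 2w_x = 0 (standard advection equation).
Data for w: w(x,0) = u(x,0) = 2x.
By characteristics (dx/dt = 2), w(x,t) = f(x - 2t) with f = w(·, 0).
So w(x,t) = -4t + 2x, and u(x,t) = exp(t)w(x,t).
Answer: u(x, t) = -4texp(t) + 2xexp(t)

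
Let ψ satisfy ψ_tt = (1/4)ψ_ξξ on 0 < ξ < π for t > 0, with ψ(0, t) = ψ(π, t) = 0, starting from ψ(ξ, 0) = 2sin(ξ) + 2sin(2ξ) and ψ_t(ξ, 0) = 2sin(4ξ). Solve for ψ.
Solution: Using separation of variables ψ = X(ξ)T(t):
Eigenfunctions: sin(nξ), n = 1, 2, 3, ...
General solution: ψ(ξ, t) = Σ [A_n cos(n t/2) + B_n sin(n t/2)] sin(nξ)
From ψ(ξ,0) = 2sin(ξ) + 2sin(2ξ): A_1=2, A_2=2. From ψ_t(ξ,0) = 2sin(4ξ), using ψ_t(ξ,0) = Σ ω_n B_n sin(nξ) with ω_n = n/2: B_4 = 2/2 = 1.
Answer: ψ(ξ, t) = sin(2t)sin(4ξ) + 2sin(ξ)cos(t/2) + 2sin(2ξ)cos(t)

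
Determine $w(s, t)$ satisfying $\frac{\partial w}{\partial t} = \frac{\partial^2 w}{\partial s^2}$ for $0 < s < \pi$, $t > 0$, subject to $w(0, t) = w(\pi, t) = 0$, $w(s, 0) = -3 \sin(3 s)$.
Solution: Separating variables: $w = \sum c_n e^{-n^2t} \sin(ns)$. From $w(s,0) = -3 \sin(3 s)$: $c_3=-3$.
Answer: $w(s, t) = -3 e^{-9 t} \sin(3 s)$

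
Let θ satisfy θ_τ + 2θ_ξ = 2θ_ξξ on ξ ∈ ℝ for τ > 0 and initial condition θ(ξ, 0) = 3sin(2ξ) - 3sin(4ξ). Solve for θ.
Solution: Change to a moving frame: let η = ξ - 2τ, σ = τ and write θ(ξ,τ) = u(η,σ).
By the chain rule θ_τ = u_σ - 2u_η, θ_ξ = u_η, θ_ξξ = u_ηη.
Then θ_τ + 2θ_ξ = u_σ: the advection term cancels and the PDE becomes the heat equation u_σ = 2u_ηη on η ∈ ℝ.
Initial data: u(η,0) = θ(η,0) = 3sin(2η) - 3sin(4η).
On η ∈ ℝ each mode satisfies (sin(nη))″ = -n² sin(nη), so exp(-2n²σ) sin(nη) solves the heat equation; by superposition u(η,σ) = Σ c_n exp(-2n²σ) sin(nη).
Reading off the coefficients: c_2=3, c_4=-3, so u(η,σ) = 3exp(-8σ)sin(2η) - 3exp(-32σ)sin(4η).
Substituting back η = ξ - 2τ, σ = τ: θ(ξ,τ) = u(ξ - 2τ, τ).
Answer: θ(ξ, τ) = 3exp(-8τ)sin(2ξ - 4τ) - 3exp(-32τ)sin(4ξ - 8τ)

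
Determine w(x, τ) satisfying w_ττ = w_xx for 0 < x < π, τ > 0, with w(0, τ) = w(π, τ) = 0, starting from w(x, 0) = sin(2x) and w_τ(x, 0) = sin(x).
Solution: Separating variables: w = Σ [A_n cos(ω_n τ) + B_n sin(ω_n τ)] sin(nx), ω_n = n. From ICs (B_n = velocity coefficient / ω_n): A_2=1, B_1=1.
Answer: w(x, τ) = sin(x)sin(τ) + sin(2x)cos(2τ)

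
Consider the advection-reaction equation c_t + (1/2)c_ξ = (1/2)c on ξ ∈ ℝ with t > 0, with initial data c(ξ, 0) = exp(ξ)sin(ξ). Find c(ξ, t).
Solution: Substitute c = exp(ξ)u.
Then c_ξ = exp(ξ)(u_ξ + u), c_t = exp(ξ)u_t; substituting and dividing by exp(ξ), the lower-order terms cancel: u_t + (1/2)u_ξ = 0 (standard advection equation).
Data for u: u(ξ,0) = exp(-ξ)c(ξ,0) = sin(ξ).
By characteristics (dξ/dt = 1/2), u(ξ,t) = f(ξ - (1/2)t) with f = u(·, 0).
So u(ξ,t) = -sin(t/2 - ξ), and c(ξ,t) = exp(ξ)u(ξ,t).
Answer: c(ξ, t) = -exp(ξ)sin(t/2 - ξ)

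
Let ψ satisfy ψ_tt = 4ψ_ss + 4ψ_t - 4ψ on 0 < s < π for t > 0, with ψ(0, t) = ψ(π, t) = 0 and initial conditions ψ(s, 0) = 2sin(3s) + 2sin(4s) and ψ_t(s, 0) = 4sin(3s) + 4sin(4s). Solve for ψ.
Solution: Substitute ψ = exp(2t)u, i.e. u = exp(-2t)ψ.
By the product rule, ψ_t = exp(2t)(u_t + 2u), ψ_tt = exp(2t)(u_tt + 4u_t + 4u), ψ_ss = exp(2t)u_ss.
Substituting into the PDE and dividing by exp(2t): u_tt + 4u_t + 4u = 4u_ss + 4(u_t + 2u) - 4u.
The lower-order terms cancel, leaving the standard wave equation u_tt = 4u_ss.
Initial data for u: u(s,0) = ψ(s,0) = 2sin(3s) + 2sin(4s); u_t(s,0) = ψ_t(s,0) - 2ψ(s,0) = 0. The boundary conditions carry over: u(0,t) = u(π,t) = 0.
Solve for u:
  Using separation of variables u = X(s)T(t):
  Eigenfunctions: sin(ns), n = 1, 2, 3, ...
  General solution: u(s, t) = Σ [A_n cos(2n t) + B_n sin(2n t)] sin(ns)
  From u(s,0) = 2sin(3s) + 2sin(4s): A_3=2, A_4=2. From u_t(s,0) = 0: all B_n = 0.
Hence u(s,t) = 2sin(3s)cos(6t) + 2sin(4s)cos(8t).
Transform back: ψ(s,t) = exp(2t)u(s,t).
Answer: ψ(s, t) = 2exp(2t)sin(3s)cos(6t) + 2exp(2t)sin(4s)cos(8t)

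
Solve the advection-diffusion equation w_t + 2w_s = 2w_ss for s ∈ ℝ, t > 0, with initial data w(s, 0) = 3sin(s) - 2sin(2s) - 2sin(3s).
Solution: Change to a moving frame: let η = s - 2t, σ = t and write w(s,t) = u(η,σ).
By the chain rule w_t = u_σ - 2u_η, w_s = u_η, w_ss = u_ηη.
Then w_t + 2w_s = u_σ: the advection term cancels and the PDE becomes the heat equation u_σ = 2u_ηη on η ∈ ℝ.
Initial data: u(η,0) = w(η,0) = 3sin(η) - 2sin(2η) - 2sin(3η).
On η ∈ ℝ each mode satisfies (sin(nη))″ = -n² sin(nη), so exp(-2n²σ) sin(nη) solves the heat equation; by superposition u(η,σ) = Σ c_n exp(-2n²σ) sin(nη).
Reading off the coefficients: c_1=3, c_2=-2, c_3=-2, so u(η,σ) = 3exp(-2σ)sin(η) - 2exp(-8σ)sin(2η) - 2exp(-18σ)sin(3η).
Substituting back η = s - 2t, σ = t: w(s,t) = u(s - 2t, t).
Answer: w(s, t) = 3exp(-2t)sin(s - 2t) - 2exp(-8t)sin(2s - 4t) - 2exp(-18t)sin(3s - 6t)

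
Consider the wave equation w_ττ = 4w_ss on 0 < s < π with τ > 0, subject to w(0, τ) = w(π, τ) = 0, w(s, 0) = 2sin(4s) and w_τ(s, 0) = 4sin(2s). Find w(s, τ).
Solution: Separating variables: w = Σ [A_n cos(ω_n τ) + B_n sin(ω_n τ)] sin(ns), ω_n = 2n. From ICs (B_n = velocity coefficient / ω_n): A_4=2, B_2=1.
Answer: w(s, τ) = sin(2s)sin(4τ) + 2sin(4s)cos(8τ)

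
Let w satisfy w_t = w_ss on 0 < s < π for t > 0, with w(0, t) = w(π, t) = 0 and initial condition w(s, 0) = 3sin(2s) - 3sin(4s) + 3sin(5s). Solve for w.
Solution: Separating variables: w = Σ c_n exp(-n²t) sin(ns). From w(s,0) = 3sin(2s) - 3sin(4s) + 3sin(5s): c_2=3, c_4=-3, c_5=3.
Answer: w(s, t) = 3exp(-4t)sin(2s) - 3exp(-16t)sin(4s) + 3exp(-25t)sin(5s)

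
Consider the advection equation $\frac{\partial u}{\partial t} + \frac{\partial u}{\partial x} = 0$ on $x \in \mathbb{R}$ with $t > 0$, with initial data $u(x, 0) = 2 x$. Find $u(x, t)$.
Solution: By characteristics ($dx/dt = 1$), $u(x,t) = f(x - t)$ with $f = u( \cdot , 0)$.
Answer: $u(x, t) = -2 t + 2 x$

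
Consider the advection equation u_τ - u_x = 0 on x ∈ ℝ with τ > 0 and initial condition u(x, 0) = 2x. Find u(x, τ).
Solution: By method of characteristics (waves move left with speed 1):
Along characteristics x + τ = const, u is constant, so u(x,τ) = f(x + τ) with f = u(·, 0).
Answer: u(x, τ) = 2x + 2τ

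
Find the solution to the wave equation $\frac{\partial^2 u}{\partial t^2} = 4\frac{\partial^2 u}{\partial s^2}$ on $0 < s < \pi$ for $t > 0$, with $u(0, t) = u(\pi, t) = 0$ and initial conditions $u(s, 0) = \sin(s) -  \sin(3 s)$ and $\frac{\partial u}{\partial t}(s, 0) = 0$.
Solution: Separating variables: $u = \sum [A_n \cos(\omega_n t) + B_n \sin(\omega_n t)] \sin(ns)$, $\omega_n = 2n$. From ICs: $A_1=1, A_3=-1$.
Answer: $u(s, t) = \sin(s) \cos(2 t) -  \sin(3 s) \cos(6 t)$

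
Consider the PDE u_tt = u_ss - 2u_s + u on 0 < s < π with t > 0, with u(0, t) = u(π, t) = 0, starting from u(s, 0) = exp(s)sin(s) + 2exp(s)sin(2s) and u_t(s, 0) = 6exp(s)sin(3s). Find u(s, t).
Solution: Substitute u = exp(s)w.
Then u_s = exp(s)(w_s + w), u_ss = exp(s)(w_ss + 2w_s + w), u_tt = exp(s)w_tt; substituting and dividing by exp(s), the lower-order terms cancel: w_tt = w_ss (standard wave equation).
Data for w: w(s,0) = exp(-s)u(s,0) = sin(s) + 2sin(2s); w_t(s,0) = exp(-s)u_t(s,0) = 6sin(3s). The boundary conditions carry over: w(0,t) = w(π,t) = 0.
Separating variables: w = Σ [A_n cos(ω_n t) + B_n sin(ω_n t)] sin(ns), ω_n = n. From ICs (B_n = velocity coefficient / ω_n): A_1=1, A_2=2, B_3=2.
So w(s,t) = sin(s)cos(t) + 2sin(2s)cos(2t) + 2sin(3s)sin(3t), and u(s,t) = exp(s)w(s,t).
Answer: u(s, t) = exp(s)sin(s)cos(t) + 2exp(s)sin(2s)cos(2t) + 2exp(s)sin(3s)sin(3t)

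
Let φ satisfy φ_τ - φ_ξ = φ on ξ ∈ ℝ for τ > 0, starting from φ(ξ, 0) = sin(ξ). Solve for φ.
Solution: Substitute φ = exp(τ)u, i.e. u = exp(-τ)φ.
By the product rule, φ_τ = exp(τ)(u_τ + u), φ_ξ = exp(τ)u_ξ.
Substituting into the PDE and dividing by exp(τ): u_τ + u - u_ξ = u.
The lower-order terms cancel, leaving the standard advection equation u_τ - u_ξ = 0.
Initial data for u: u(ξ,0) = φ(ξ,0) = sin(ξ).
Solve for u:
  By method of characteristics (waves move left with speed 1):
  Along characteristics ξ + τ = const, u is constant, so u(ξ,τ) = f(ξ + τ) with f = u(·, 0).
Hence u(ξ,τ) = sin(ξ + τ).
Transform back: φ(ξ,τ) = exp(τ)u(ξ,τ).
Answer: φ(ξ, τ) = exp(τ)sin(ξ + τ)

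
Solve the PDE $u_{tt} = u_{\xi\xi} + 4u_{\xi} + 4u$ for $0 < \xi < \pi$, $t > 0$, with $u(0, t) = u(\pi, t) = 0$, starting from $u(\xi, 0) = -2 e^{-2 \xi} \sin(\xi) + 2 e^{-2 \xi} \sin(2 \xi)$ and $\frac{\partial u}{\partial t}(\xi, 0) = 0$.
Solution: Substitute $u = e^{-2\xi}w$, i.e. $w = e^{2\xi}u$.
By the product rule, $u_{\xi} = e^{-2\xi}(w_{\xi} - 2w)$, $u_{\xi\xi} = e^{-2\xi}(w_{\xi\xi} - 4w_{\xi} + 4w)$, $u_{tt} = e^{-2\xi}w_{tt}$.
Substituting into the PDE and dividing by $e^{-2\xi}$: $w_{tt} = (w_{\xi\xi} - 4w_{\xi} + 4w) + 4(w_{\xi} - 2w) + 4w$.
The lower-order terms cancel, leaving the standard wave equation $w_{tt} = w_{\xi\xi}$.
Initial data for $w$: $w(\xi,0) = e^{2\xi}u(\xi,0) = -2 \sin(\xi) + 2 \sin(2 \xi)$; $w_t(\xi,0) = e^{2\xi}u_t(\xi,0) = 0$. The boundary conditions carry over: $w(0,t) = w(\pi,t) = 0$.
Solve for $w$:
  Using separation of variables $w = X(\xi)T(t)$:
  Eigenfunctions: $\sin(n\xi)$, $n = 1, 2, 3, \ldots$
  General solution: $w(\xi, t) = \sum [A_n \cos(n t) + B_n \sin(n t)] \sin(n\xi)$
  From $w(\xi,0) = -2 \sin(\xi) + 2 \sin(2 \xi)$: $A_1=-2, A_2=2$. From $w_t(\xi,0) = 0$: all $B_n = 0$.
Hence $w(\xi,t) = -2 \sin(\xi) \cos(t) + 2 \sin(2 \xi) \cos(2 t)$.
Transform back: $u(\xi,t) = e^{-2\xi}w(\xi,t)$.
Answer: $u(\xi, t) = -2 e^{-2 \xi} \sin(\xi) \cos(t) + 2 e^{-2 \xi} \sin(2 \xi) \cos(2 t)$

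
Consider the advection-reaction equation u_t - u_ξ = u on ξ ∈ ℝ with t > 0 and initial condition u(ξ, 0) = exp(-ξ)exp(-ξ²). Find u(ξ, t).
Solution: Substitute u = exp(-ξ)w, i.e. w = exp(ξ)u.
By the product rule, u_ξ = exp(-ξ)(w_ξ - w), u_t = exp(-ξ)w_t.
Substituting into the PDE and dividing by exp(-ξ): w_t - (w_ξ - w) = w.
The lower-order terms cancel, leaving the standard advection equation w_t - w_ξ = 0.
Initial data for w: w(ξ,0) = exp(ξ)u(ξ,0) = exp(-ξ²).
Solve for w:
  By method of characteristics (waves move left with speed 1):
  Along characteristics ξ + t = const, w is constant, so w(ξ,t) = f(ξ + t) with f = w(·, 0).
Hence w(ξ,t) = exp(-(t + ξ)²).
Transform back: u(ξ,t) = exp(-ξ)w(ξ,t).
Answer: u(ξ, t) = exp(-ξ)exp(-(t + ξ)²)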